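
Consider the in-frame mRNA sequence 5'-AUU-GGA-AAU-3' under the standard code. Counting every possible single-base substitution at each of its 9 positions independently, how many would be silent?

6

Codon 1 (AUU, Ile): 2 synonymous substitutions.
Codon 2 (GGA, Gly): 3 synonymous substitutions.
Codon 3 (AAU, Asn): 1 synonymous substitution.
Total: 2 + 3 + 1 = 6.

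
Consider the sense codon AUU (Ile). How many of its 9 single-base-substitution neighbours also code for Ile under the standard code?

Position 1: none → 0 synonymous.
Position 2: none → 0 synonymous.
Position 3: AUC, AUA → 2 synonymous.
Total: 0 + 0 + 2 = 2.

2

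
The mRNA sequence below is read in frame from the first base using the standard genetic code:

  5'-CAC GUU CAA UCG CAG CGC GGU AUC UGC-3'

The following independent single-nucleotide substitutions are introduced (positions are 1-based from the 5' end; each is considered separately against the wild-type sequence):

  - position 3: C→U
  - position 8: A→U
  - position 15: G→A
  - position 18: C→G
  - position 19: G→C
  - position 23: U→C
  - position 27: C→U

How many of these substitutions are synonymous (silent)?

Codon 1: CAC (His) → CAU (His) — synonymous.
Codon 3: CAA (Gln) → CUA (Leu) — missense.
Codon 5: CAG (Gln) → CAA (Gln) — synonymous.
Codon 6: CGC (Arg) → CGG (Arg) — synonymous.
Codon 7: GGU (Gly) → CGU (Arg) — missense.
Codon 8: AUC (Ile) → ACC (Thr) — missense.
Codon 9: UGC (Cys) → UGU (Cys) — synonymous.
Synonymous: 4 of 7.

4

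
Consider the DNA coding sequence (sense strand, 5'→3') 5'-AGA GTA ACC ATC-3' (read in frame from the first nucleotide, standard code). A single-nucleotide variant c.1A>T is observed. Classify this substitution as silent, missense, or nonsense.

Position 1 falls in codon 1: AGA → Arg.
After the substitution the codon is TGA → Stop.
The new codon is a stop codon, so this is a nonsense mutation.

nonsense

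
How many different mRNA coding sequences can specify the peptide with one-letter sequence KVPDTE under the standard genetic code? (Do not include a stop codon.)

Lys: 2 codons.
Val: 4 codons.
Pro: 4 codons.
Asp: 2 codons.
Thr: 4 codons.
Glu: 2 codons.
2 × 4 × 4 × 2 × 4 × 2 = 512.

512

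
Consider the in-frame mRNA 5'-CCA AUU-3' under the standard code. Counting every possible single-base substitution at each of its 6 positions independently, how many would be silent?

5

Codon 1 (CCA, Pro): 3 synonymous substitutions.
Codon 2 (AUU, Ile): 2 synonymous substitutions.
Total: 3 + 2 = 5.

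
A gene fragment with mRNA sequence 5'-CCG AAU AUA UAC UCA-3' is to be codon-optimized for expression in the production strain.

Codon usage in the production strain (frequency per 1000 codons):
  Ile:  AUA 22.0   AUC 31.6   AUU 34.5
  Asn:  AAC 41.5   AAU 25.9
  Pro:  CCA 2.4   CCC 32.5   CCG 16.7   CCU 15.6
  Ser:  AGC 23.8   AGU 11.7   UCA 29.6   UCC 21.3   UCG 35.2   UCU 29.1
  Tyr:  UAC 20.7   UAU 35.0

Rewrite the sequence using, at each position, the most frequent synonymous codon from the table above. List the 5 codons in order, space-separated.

Codon 1 (Pro): best is CCC at 32.5.
Codon 2 (Asn): best is AAC at 41.5.
Codon 3 (Ile): best is AUU at 34.5.
Codon 4 (Tyr): best is UAU at 35.0.
Codon 5 (Ser): best is UCG at 35.2.

CCC AAC AUU UAU UCG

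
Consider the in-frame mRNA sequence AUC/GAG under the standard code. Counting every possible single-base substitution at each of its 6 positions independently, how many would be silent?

3

Codon 1 (AUC, Ile): 2 synonymous substitutions.
Codon 2 (GAG, Glu): 1 synonymous substitution.
Total: 2 + 1 = 3.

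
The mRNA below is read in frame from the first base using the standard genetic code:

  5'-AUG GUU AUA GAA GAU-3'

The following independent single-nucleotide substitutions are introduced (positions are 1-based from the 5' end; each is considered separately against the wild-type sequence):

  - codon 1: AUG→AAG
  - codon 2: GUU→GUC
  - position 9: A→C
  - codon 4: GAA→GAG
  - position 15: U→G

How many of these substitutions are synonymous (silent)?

Codon 1: AUG (Met) → AAG (Lys) — missense.
Codon 2: GUU (Val) → GUC (Val) — synonymous.
Codon 3: AUA (Ile) → AUC (Ile) — synonymous.
Codon 4: GAA (Glu) → GAG (Glu) — synonymous.
Codon 5: GAU (Asp) → GAG (Glu) — missense.
Synonymous: 3 of 5.

3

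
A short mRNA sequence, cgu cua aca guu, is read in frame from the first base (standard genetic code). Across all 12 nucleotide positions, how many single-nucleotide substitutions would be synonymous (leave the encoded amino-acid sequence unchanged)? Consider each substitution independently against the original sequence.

Codon 1 (CGU, Arg): 3 synonymous substitutions.
Codon 2 (CUA, Leu): 4 synonymous substitutions.
Codon 3 (ACA, Thr): 3 synonymous substitutions.
Codon 4 (GUU, Val): 3 synonymous substitutions.
Total: 3 + 4 + 3 + 3 = 13.

13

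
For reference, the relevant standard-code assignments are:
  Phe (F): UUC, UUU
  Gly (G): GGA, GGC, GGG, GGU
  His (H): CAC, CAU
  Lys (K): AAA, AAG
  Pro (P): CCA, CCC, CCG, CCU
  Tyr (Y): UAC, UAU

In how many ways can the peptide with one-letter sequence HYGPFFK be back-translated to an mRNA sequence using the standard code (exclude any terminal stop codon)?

His: 2 codons.
Tyr: 2 codons.
Gly: 4 codons.
Pro: 4 codons.
Phe: 2 codons.
Phe: 2 codons.
Lys: 2 codons.
2 × 2 × 4 × 4 × 2 × 2 × 2 = 512.

512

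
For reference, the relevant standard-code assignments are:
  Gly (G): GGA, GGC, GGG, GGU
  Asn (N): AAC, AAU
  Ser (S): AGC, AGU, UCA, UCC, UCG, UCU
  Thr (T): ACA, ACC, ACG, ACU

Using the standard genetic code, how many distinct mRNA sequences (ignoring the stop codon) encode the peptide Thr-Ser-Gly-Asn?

Thr: 4 codons.
Ser: 6 codons.
Gly: 4 codons.
Asn: 2 codons.
4 × 6 × 4 × 2 = 192.

192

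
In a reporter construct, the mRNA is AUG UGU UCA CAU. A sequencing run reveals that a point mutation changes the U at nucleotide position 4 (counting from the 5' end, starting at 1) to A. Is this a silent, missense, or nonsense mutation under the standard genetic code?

Position 4 falls in codon 2: UGU → Cys.
After the substitution the codon is AGU → Ser.
Cys ≠ Ser, so this is a missense mutation.

missense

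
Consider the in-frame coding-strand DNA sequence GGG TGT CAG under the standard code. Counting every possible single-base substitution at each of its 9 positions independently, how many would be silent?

5

Codon 1 (GGG, Gly): 3 synonymous substitutions.
Codon 2 (TGT, Cys): 1 synonymous substitution.
Codon 3 (CAG, Gln): 1 synonymous substitution.
Total: 3 + 1 + 1 = 5.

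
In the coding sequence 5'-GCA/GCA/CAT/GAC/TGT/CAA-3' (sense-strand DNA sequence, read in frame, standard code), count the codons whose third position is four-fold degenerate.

2

Codon 1 GCA (Ala): third position 4-fold.
Codon 2 GCA (Ala): third position 4-fold.
Codon 3 CAT (His): third position 2-fold.
Codon 4 GAC (Asp): third position 2-fold.
Codon 5 TGT (Cys): third position 2-fold.
Codon 6 CAA (Gln): third position 2-fold.
Four-fold degenerate third positions: 2.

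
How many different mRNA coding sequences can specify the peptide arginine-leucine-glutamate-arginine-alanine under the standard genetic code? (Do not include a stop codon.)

1728

Arg: 6 codons.
Leu: 6 codons.
Glu: 2 codons.
Arg: 6 codons.
Ala: 4 codons.
6 × 6 × 2 × 6 × 4 = 1728.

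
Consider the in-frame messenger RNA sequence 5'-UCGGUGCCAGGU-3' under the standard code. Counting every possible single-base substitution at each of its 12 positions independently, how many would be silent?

Codon 1 (UCG, Ser): 3 synonymous substitutions.
Codon 2 (GUG, Val): 3 synonymous substitutions.
Codon 3 (CCA, Pro): 3 synonymous substitutions.
Codon 4 (GGU, Gly): 3 synonymous substitutions.
Total: 3 + 3 + 3 + 3 = 12.

12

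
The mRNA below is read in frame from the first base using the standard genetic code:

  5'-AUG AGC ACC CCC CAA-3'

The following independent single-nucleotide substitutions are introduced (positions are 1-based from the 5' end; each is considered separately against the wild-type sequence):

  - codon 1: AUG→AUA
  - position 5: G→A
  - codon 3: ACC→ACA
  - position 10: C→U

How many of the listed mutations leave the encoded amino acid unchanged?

Codon 1: AUG (Met) → AUA (Ile) — missense.
Codon 2: AGC (Ser) → AAC (Asn) — missense.
Codon 3: ACC (Thr) → ACA (Thr) — synonymous.
Codon 4: CCC (Pro) → UCC (Ser) — missense.
Synonymous: 1 of 4.

1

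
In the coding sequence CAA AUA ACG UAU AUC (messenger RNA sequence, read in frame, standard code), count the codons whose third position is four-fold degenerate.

Codon 1 CAA (Gln): third position 2-fold.
Codon 2 AUA (Ile): third position 3-fold.
Codon 3 ACG (Thr): third position 4-fold.
Codon 4 UAU (Tyr): third position 2-fold.
Codon 5 AUC (Ile): third position 3-fold.
Four-fold degenerate third positions: 1.

1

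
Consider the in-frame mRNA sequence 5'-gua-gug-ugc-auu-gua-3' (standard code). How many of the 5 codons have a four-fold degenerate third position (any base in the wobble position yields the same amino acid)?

Codon 1 GUA (Val): third position 4-fold.
Codon 2 GUG (Val): third position 4-fold.
Codon 3 UGC (Cys): third position 2-fold.
Codon 4 AUU (Ile): third position 3-fold.
Codon 5 GUA (Val): third position 4-fold.
Four-fold degenerate third positions: 3.

3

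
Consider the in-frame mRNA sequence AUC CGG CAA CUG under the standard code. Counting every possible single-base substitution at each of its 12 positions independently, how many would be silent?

Codon 1 (AUC, Ile): 2 synonymous substitutions.
Codon 2 (CGG, Arg): 4 synonymous substitutions.
Codon 3 (CAA, Gln): 1 synonymous substitution.
Codon 4 (CUG, Leu): 4 synonymous substitutions.
Total: 2 + 4 + 1 + 4 = 11.

11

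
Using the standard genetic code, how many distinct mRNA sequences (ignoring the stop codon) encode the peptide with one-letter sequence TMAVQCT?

1024

Thr: 4 codons.
Met: 1 codon.
Ala: 4 codons.
Val: 4 codons.
Gln: 2 codons.
Cys: 2 codons.
Thr: 4 codons.
4 × 1 × 4 × 4 × 2 × 2 × 4 = 1024.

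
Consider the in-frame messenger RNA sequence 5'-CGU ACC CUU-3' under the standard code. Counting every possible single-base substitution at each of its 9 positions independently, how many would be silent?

Codon 1 (CGU, Arg): 3 synonymous substitutions.
Codon 2 (ACC, Thr): 3 synonymous substitutions.
Codon 3 (CUU, Leu): 3 synonymous substitutions.
Total: 3 + 3 + 3 = 9.

9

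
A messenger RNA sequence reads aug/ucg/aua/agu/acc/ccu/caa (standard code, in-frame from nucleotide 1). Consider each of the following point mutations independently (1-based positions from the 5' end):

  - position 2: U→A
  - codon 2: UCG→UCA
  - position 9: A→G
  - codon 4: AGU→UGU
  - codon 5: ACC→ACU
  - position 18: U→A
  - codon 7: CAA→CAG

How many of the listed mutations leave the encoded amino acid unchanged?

4

Codon 1: AUG (Met) → AAG (Lys) — missense.
Codon 2: UCG (Ser) → UCA (Ser) — synonymous.
Codon 3: AUA (Ile) → AUG (Met) — missense.
Codon 4: AGU (Ser) → UGU (Cys) — missense.
Codon 5: ACC (Thr) → ACU (Thr) — synonymous.
Codon 6: CCU (Pro) → CCA (Pro) — synonymous.
Codon 7: CAA (Gln) → CAG (Gln) — synonymous.
Synonymous: 4 of 7.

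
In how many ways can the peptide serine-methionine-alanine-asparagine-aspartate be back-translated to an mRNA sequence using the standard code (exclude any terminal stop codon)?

96

Ser: 6 codons.
Met: 1 codon.
Ala: 4 codons.
Asn: 2 codons.
Asp: 2 codons.
6 × 1 × 4 × 2 × 2 = 96.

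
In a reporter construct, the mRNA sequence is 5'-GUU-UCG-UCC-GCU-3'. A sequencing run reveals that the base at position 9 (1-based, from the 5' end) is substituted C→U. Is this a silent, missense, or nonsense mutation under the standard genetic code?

silent

Position 9 falls in codon 3: UCC → Ser.
After the substitution the codon is UCU → Ser.
Both encode Ser, so the change is synonymous.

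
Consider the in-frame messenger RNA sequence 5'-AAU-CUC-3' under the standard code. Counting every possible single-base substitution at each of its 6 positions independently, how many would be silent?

4

Codon 1 (AAU, Asn): 1 synonymous substitution.
Codon 2 (CUC, Leu): 3 synonymous substitutions.
Total: 1 + 3 = 4.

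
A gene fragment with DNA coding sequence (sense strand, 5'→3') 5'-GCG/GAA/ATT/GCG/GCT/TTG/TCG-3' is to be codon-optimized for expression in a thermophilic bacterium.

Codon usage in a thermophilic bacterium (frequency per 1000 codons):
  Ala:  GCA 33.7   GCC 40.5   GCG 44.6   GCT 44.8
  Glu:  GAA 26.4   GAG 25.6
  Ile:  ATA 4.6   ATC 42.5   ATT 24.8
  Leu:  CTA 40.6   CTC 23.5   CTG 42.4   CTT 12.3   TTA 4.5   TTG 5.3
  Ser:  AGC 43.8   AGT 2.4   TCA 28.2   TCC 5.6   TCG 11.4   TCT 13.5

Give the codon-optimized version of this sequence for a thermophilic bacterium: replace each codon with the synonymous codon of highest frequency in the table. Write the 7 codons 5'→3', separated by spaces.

Codon 1 (Ala): best is GCT at 44.8.
Codon 2 (Glu): best is GAA at 26.4.
Codon 3 (Ile): best is ATC at 42.5.
Codon 4 (Ala): best is GCT at 44.8.
Codon 5 (Ala): best is GCT at 44.8.
Codon 6 (Leu): best is CTG at 42.4.
Codon 7 (Ser): best is AGC at 43.8.

GCT GAA ATC GCT GCT CTG AGC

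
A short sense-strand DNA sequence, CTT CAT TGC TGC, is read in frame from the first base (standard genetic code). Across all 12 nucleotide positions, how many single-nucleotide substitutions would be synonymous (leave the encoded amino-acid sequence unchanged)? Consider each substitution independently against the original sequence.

6

Codon 1 (CTT, Leu): 3 synonymous substitutions.
Codon 2 (CAT, His): 1 synonymous substitution.
Codon 3 (TGC, Cys): 1 synonymous substitution.
Codon 4 (TGC, Cys): 1 synonymous substitution.
Total: 3 + 1 + 1 + 1 = 6.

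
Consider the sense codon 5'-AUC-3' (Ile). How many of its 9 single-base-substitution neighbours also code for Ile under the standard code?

2

Position 1: none → 0 synonymous.
Position 2: none → 0 synonymous.
Position 3: AUU, AUA → 2 synonymous.
Total: 0 + 0 + 2 = 2.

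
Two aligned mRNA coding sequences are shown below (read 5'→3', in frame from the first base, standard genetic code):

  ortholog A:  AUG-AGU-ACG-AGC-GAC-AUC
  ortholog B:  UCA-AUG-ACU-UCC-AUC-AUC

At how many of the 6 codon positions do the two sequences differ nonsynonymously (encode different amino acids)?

3

Codon 1: AUG Met / UCA Ser — nonsynonymous.
Codon 2: AGU Ser / AUG Met — nonsynonymous.
Codon 3: ACG Thr / ACU Thr — synonymous.
Codon 4: AGC Ser / UCC Ser — synonymous.
Codon 5: GAC Asp / AUC Ile — nonsynonymous.
Codon 6: AUC Ile / AUC Ile — identical.
Nonsynonymous differences: 3.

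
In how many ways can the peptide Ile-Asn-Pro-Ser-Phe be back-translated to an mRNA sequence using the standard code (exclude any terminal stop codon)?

Ile: 3 codons.
Asn: 2 codons.
Pro: 4 codons.
Ser: 6 codons.
Phe: 2 codons.
3 × 2 × 4 × 6 × 2 = 288.

288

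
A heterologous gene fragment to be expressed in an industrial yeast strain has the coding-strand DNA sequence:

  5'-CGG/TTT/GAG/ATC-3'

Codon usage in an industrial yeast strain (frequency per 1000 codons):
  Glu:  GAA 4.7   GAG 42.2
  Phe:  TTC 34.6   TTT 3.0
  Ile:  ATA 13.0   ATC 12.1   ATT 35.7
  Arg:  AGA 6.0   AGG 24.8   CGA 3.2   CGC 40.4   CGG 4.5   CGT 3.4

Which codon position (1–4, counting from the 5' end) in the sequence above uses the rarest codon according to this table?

Codon 1 CGG (Arg): 4.5 per 1000.
Codon 2 TTT (Phe): 3.0 per 1000.
Codon 3 GAG (Glu): 42.2 per 1000.
Codon 4 ATC (Ile): 12.1 per 1000.
Lowest frequency is 3.0 at codon 2.

2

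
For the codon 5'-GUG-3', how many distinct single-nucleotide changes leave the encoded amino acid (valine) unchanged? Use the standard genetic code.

Position 1: none → 0 synonymous.
Position 2: none → 0 synonymous.
Position 3: GUU, GUC, GUA → 3 synonymous.
Total: 0 + 0 + 3 = 3.

3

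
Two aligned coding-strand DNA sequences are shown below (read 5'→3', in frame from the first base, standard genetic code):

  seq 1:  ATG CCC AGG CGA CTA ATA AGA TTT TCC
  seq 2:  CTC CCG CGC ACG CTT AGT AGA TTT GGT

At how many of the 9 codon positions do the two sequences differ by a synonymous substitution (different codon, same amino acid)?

3

Codon 1: ATG Met / CTC Leu — nonsynonymous.
Codon 2: CCC Pro / CCG Pro — synonymous.
Codon 3: AGG Arg / CGC Arg — synonymous.
Codon 4: CGA Arg / ACG Thr — nonsynonymous.
Codon 5: CTA Leu / CTT Leu — synonymous.
Codon 6: ATA Ile / AGT Ser — nonsynonymous.
Codon 7: AGA Arg / AGA Arg — identical.
Codon 8: TTT Phe / TTT Phe — identical.
Codon 9: TCC Ser / GGT Gly — nonsynonymous.
Synonymous differences: 3.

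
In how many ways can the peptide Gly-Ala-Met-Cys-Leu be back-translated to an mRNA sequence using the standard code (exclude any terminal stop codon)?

Gly: 4 codons.
Ala: 4 codons.
Met: 1 codon.
Cys: 2 codons.
Leu: 6 codons.
4 × 4 × 1 × 2 × 6 = 192.

192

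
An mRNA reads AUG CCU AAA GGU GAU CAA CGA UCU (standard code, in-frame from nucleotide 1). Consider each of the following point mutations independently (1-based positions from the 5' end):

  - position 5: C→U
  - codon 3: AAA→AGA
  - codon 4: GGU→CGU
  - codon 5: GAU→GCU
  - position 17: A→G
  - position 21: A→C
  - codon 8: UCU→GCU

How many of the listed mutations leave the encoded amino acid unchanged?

Codon 2: CCU (Pro) → CUU (Leu) — missense.
Codon 3: AAA (Lys) → AGA (Arg) — missense.
Codon 4: GGU (Gly) → CGU (Arg) — missense.
Codon 5: GAU (Asp) → GCU (Ala) — missense.
Codon 6: CAA (Gln) → CGA (Arg) — missense.
Codon 7: CGA (Arg) → CGC (Arg) — synonymous.
Codon 8: UCU (Ser) → GCU (Ala) — missense.
Synonymous: 1 of 7.

1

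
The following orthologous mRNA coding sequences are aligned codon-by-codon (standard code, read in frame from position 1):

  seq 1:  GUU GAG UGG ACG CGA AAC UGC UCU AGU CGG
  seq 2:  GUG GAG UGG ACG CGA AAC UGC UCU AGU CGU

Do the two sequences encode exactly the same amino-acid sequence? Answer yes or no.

Codon 1: GUU Val / GUG Val — synonymous.
Codon 2: GAG Glu / GAG Glu — identical.
Codon 3: UGG Trp / UGG Trp — identical.
Codon 4: ACG Thr / ACG Thr — identical.
Codon 5: CGA Arg / CGA Arg — identical.
Codon 6: AAC Asn / AAC Asn — identical.
Codon 7: UGC Cys / UGC Cys — identical.
Codon 8: UCU Ser / UCU Ser — identical.
Codon 9: AGU Ser / AGU Ser — identical.
Codon 10: CGG Arg / CGU Arg — synonymous.
Nonsynonymous differences: 0 → same protein.

yes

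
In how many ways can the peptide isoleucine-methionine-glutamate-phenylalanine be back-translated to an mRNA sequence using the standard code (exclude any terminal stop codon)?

Ile: 3 codons.
Met: 1 codon.
Glu: 2 codons.
Phe: 2 codons.
3 × 1 × 2 × 2 = 12.

12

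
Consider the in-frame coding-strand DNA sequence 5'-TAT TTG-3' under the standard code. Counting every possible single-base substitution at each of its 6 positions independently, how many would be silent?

3

Codon 1 (TAT, Tyr): 1 synonymous substitution.
Codon 2 (TTG, Leu): 2 synonymous substitutions.
Total: 1 + 2 = 3.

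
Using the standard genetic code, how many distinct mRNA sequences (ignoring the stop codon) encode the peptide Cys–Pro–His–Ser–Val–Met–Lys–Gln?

1536

Cys: 2 codons.
Pro: 4 codons.
His: 2 codons.
Ser: 6 codons.
Val: 4 codons.
Met: 1 codon.
Lys: 2 codons.
Gln: 2 codons.
2 × 4 × 2 × 6 × 4 × 1 × 2 × 2 = 1536.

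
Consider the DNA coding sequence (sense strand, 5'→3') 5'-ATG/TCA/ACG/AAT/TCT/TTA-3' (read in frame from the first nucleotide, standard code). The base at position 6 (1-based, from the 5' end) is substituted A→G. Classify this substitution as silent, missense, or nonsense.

silent

Position 6 falls in codon 2: TCA → Ser.
After the substitution the codon is TCG → Ser.
Both encode Ser, so the change is synonymous.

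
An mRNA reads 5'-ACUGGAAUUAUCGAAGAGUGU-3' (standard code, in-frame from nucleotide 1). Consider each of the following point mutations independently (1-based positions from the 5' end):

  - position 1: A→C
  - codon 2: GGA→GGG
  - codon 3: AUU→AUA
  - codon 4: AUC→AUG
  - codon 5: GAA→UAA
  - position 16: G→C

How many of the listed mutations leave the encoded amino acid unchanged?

2

Codon 1: ACU (Thr) → CCU (Pro) — missense.
Codon 2: GGA (Gly) → GGG (Gly) — synonymous.
Codon 3: AUU (Ile) → AUA (Ile) — synonymous.
Codon 4: AUC (Ile) → AUG (Met) — missense.
Codon 5: GAA (Glu) → UAA (Stop) — nonsense.
Codon 6: GAG (Glu) → CAG (Gln) — missense.
Synonymous: 2 of 6.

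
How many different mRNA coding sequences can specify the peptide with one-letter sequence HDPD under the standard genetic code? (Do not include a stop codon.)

His: 2 codons.
Asp: 2 codons.
Pro: 4 codons.
Asp: 2 codons.
2 × 2 × 4 × 2 = 32.

32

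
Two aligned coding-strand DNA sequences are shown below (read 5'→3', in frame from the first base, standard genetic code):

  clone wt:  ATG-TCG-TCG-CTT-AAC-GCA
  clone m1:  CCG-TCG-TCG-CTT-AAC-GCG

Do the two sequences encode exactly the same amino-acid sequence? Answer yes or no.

no

Codon 1: ATG Met / CCG Pro — nonsynonymous.
Codon 2: TCG Ser / TCG Ser — identical.
Codon 3: TCG Ser / TCG Ser — identical.
Codon 4: CTT Leu / CTT Leu — identical.
Codon 5: AAC Asn / AAC Asn — identical.
Codon 6: GCA Ala / GCG Ala — synonymous.
Nonsynonymous differences: 1 → different protein.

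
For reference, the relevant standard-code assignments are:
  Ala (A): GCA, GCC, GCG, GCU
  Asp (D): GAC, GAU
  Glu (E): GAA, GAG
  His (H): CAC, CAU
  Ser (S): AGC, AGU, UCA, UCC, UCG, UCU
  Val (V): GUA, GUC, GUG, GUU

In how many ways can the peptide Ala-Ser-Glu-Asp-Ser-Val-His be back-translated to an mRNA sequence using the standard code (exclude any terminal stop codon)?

Ala: 4 codons.
Ser: 6 codons.
Glu: 2 codons.
Asp: 2 codons.
Ser: 6 codons.
Val: 4 codons.
His: 2 codons.
4 × 6 × 2 × 2 × 6 × 4 × 2 = 4608.

4608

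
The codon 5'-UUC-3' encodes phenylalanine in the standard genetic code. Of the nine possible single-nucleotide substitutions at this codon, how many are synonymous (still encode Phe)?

1

Position 1: none → 0 synonymous.
Position 2: none → 0 synonymous.
Position 3: UUU → 1 synonymous.
Total: 0 + 0 + 1 = 1.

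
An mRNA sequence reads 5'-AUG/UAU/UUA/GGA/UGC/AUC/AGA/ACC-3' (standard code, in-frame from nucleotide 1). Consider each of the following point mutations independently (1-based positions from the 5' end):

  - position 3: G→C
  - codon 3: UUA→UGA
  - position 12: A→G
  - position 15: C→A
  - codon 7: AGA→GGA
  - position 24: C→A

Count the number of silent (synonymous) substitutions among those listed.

Codon 1: AUG (Met) → AUC (Ile) — missense.
Codon 3: UUA (Leu) → UGA (Stop) — nonsense.
Codon 4: GGA (Gly) → GGG (Gly) — synonymous.
Codon 5: UGC (Cys) → UGA (Stop) — nonsense.
Codon 7: AGA (Arg) → GGA (Gly) — missense.
Codon 8: ACC (Thr) → ACA (Thr) — synonymous.
Synonymous: 2 of 6.

2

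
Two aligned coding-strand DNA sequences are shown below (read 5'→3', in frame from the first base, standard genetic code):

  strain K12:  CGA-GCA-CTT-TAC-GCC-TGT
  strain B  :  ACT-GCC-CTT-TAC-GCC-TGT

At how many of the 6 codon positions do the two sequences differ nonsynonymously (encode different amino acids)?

1

Codon 1: CGA Arg / ACT Thr — nonsynonymous.
Codon 2: GCA Ala / GCC Ala — synonymous.
Codon 3: CTT Leu / CTT Leu — identical.
Codon 4: TAC Tyr / TAC Tyr — identical.
Codon 5: GCC Ala / GCC Ala — identical.
Codon 6: TGT Cys / TGT Cys — identical.
Nonsynonymous differences: 1.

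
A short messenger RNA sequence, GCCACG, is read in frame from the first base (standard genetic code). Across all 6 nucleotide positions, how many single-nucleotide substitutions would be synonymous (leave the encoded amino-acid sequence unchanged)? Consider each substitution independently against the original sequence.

6

Codon 1 (GCC, Ala): 3 synonymous substitutions.
Codon 2 (ACG, Thr): 3 synonymous substitutions.
Total: 3 + 3 = 6.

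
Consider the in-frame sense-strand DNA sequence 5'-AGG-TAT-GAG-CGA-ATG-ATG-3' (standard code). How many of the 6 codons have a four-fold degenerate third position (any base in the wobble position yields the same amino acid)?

1

Codon 1 AGG (Arg): third position 2-fold.
Codon 2 TAT (Tyr): third position 2-fold.
Codon 3 GAG (Glu): third position 2-fold.
Codon 4 CGA (Arg): third position 4-fold.
Codon 5 ATG (Met): third position 1-fold.
Codon 6 ATG (Met): third position 1-fold.
Four-fold degenerate third positions: 1.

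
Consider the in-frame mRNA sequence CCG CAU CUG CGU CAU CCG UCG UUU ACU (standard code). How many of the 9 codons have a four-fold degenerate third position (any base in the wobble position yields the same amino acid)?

Codon 1 CCG (Pro): third position 4-fold.
Codon 2 CAU (His): third position 2-fold.
Codon 3 CUG (Leu): third position 4-fold.
Codon 4 CGU (Arg): third position 4-fold.
Codon 5 CAU (His): third position 2-fold.
Codon 6 CCG (Pro): third position 4-fold.
Codon 7 UCG (Ser): third position 4-fold.
Codon 8 UUU (Phe): third position 2-fold.
Codon 9 ACU (Thr): third position 4-fold.
Four-fold degenerate third positions: 6.

6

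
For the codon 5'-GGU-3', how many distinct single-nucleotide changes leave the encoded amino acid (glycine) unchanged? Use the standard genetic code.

Position 1: none → 0 synonymous.
Position 2: none → 0 synonymous.
Position 3: GGC, GGA, GGG → 3 synonymous.
Total: 0 + 0 + 3 = 3.

3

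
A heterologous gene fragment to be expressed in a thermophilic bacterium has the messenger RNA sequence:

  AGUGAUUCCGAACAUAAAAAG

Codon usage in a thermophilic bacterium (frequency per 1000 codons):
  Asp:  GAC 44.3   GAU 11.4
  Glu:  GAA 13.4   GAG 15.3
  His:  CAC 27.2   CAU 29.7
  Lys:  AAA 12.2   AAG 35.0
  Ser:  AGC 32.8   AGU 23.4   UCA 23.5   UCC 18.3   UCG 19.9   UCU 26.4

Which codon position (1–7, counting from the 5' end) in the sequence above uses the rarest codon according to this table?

2

Codon 1 AGU (Ser): 23.4 per 1000.
Codon 2 GAU (Asp): 11.4 per 1000.
Codon 3 UCC (Ser): 18.3 per 1000.
Codon 4 GAA (Glu): 13.4 per 1000.
Codon 5 CAU (His): 29.7 per 1000.
Codon 6 AAA (Lys): 12.2 per 1000.
Codon 7 AAG (Lys): 35.0 per 1000.
Lowest frequency is 11.4 at codon 2.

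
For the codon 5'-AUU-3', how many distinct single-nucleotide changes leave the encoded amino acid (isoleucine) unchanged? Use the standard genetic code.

Position 1: none → 0 synonymous.
Position 2: none → 0 synonymous.
Position 3: AUC, AUA → 2 synonymous.
Total: 0 + 0 + 2 = 2.

2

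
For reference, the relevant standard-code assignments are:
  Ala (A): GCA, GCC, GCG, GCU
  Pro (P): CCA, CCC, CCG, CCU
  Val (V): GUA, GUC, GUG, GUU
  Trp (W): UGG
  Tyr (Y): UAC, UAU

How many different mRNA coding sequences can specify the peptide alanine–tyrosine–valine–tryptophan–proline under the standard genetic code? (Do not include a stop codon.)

Ala: 4 codons.
Tyr: 2 codons.
Val: 4 codons.
Trp: 1 codon.
Pro: 4 codons.
4 × 2 × 4 × 1 × 4 = 128.

128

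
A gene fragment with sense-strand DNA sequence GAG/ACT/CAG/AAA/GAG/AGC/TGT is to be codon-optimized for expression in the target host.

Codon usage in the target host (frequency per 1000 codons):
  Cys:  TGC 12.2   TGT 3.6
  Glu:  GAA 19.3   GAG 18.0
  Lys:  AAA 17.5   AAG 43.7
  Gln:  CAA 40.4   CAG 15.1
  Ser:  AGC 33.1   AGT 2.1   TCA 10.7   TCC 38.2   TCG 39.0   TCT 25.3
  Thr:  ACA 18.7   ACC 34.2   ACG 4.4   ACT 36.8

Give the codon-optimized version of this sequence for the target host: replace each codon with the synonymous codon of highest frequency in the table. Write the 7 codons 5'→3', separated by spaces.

GAA ACT CAA AAG GAA TCG TGC

Codon 1 (Glu): best is GAA at 19.3.
Codon 2 (Thr): best is ACT at 36.8.
Codon 3 (Gln): best is CAA at 40.4.
Codon 4 (Lys): best is AAG at 43.7.
Codon 5 (Glu): best is GAA at 19.3.
Codon 6 (Ser): best is TCG at 39.0.
Codon 7 (Cys): best is TGC at 12.2.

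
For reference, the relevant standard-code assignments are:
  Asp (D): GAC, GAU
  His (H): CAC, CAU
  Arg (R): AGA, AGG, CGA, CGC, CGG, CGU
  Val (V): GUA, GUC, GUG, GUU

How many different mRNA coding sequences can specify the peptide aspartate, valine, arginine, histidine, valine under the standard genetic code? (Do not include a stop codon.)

Asp: 2 codons.
Val: 4 codons.
Arg: 6 codons.
His: 2 codons.
Val: 4 codons.
2 × 4 × 6 × 2 × 4 = 384.

384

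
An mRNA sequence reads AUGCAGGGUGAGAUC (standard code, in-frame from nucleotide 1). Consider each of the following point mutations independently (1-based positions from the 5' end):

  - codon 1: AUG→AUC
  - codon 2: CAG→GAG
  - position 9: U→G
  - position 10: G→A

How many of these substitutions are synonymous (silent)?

Codon 1: AUG (Met) → AUC (Ile) — missense.
Codon 2: CAG (Gln) → GAG (Glu) — missense.
Codon 3: GGU (Gly) → GGG (Gly) — synonymous.
Codon 4: GAG (Glu) → AAG (Lys) — missense.
Synonymous: 1 of 4.

1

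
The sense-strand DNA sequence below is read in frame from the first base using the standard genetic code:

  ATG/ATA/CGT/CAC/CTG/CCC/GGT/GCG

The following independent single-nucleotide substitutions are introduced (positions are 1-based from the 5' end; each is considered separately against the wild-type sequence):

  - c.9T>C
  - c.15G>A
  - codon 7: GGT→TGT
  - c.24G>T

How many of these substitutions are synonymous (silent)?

3

Codon 3: CGT (Arg) → CGC (Arg) — synonymous.
Codon 5: CTG (Leu) → CTA (Leu) — synonymous.
Codon 7: GGT (Gly) → TGT (Cys) — missense.
Codon 8: GCG (Ala) → GCT (Ala) — synonymous.
Synonymous: 3 of 4.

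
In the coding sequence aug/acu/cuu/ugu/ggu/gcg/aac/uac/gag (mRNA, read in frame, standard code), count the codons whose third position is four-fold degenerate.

Codon 1 AUG (Met): third position 1-fold.
Codon 2 ACU (Thr): third position 4-fold.
Codon 3 CUU (Leu): third position 4-fold.
Codon 4 UGU (Cys): third position 2-fold.
Codon 5 GGU (Gly): third position 4-fold.
Codon 6 GCG (Ala): third position 4-fold.
Codon 7 AAC (Asn): third position 2-fold.
Codon 8 UAC (Tyr): third position 2-fold.
Codon 9 GAG (Glu): third position 2-fold.
Four-fold degenerate third positions: 4.

4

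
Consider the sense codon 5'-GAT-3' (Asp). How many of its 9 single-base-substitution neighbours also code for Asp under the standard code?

Position 1: none → 0 synonymous.
Position 2: none → 0 synonymous.
Position 3: GAC → 1 synonymous.
Total: 0 + 0 + 1 = 1.

1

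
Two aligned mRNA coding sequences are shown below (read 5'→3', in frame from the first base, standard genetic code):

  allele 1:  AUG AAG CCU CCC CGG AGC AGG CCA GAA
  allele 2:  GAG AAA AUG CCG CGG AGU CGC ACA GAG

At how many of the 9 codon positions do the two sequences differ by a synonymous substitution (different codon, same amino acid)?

5

Codon 1: AUG Met / GAG Glu — nonsynonymous.
Codon 2: AAG Lys / AAA Lys — synonymous.
Codon 3: CCU Pro / AUG Met — nonsynonymous.
Codon 4: CCC Pro / CCG Pro — synonymous.
Codon 5: CGG Arg / CGG Arg — identical.
Codon 6: AGC Ser / AGU Ser — synonymous.
Codon 7: AGG Arg / CGC Arg — synonymous.
Codon 8: CCA Pro / ACA Thr — nonsynonymous.
Codon 9: GAA Glu / GAG Glu — synonymous.
Synonymous differences: 5.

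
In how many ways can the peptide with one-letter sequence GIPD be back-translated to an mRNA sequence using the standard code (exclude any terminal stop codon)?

96

Gly: 4 codons.
Ile: 3 codons.
Pro: 4 codons.
Asp: 2 codons.
4 × 3 × 4 × 2 = 96.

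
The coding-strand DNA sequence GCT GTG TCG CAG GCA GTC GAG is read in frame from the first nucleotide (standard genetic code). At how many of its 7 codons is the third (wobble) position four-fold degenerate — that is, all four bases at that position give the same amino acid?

Codon 1 GCT (Ala): third position 4-fold.
Codon 2 GTG (Val): third position 4-fold.
Codon 3 TCG (Ser): third position 4-fold.
Codon 4 CAG (Gln): third position 2-fold.
Codon 5 GCA (Ala): third position 4-fold.
Codon 6 GTC (Val): third position 4-fold.
Codon 7 GAG (Glu): third position 2-fold.
Four-fold degenerate third positions: 5.

5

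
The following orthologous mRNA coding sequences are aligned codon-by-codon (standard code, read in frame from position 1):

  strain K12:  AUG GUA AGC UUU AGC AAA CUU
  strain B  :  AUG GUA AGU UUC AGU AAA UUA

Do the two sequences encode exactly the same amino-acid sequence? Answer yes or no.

Codon 1: AUG Met / AUG Met — identical.
Codon 2: GUA Val / GUA Val — identical.
Codon 3: AGC Ser / AGU Ser — synonymous.
Codon 4: UUU Phe / UUC Phe — synonymous.
Codon 5: AGC Ser / AGU Ser — synonymous.
Codon 6: AAA Lys / AAA Lys — identical.
Codon 7: CUU Leu / UUA Leu — synonymous.
Nonsynonymous differences: 0 → same protein.

yes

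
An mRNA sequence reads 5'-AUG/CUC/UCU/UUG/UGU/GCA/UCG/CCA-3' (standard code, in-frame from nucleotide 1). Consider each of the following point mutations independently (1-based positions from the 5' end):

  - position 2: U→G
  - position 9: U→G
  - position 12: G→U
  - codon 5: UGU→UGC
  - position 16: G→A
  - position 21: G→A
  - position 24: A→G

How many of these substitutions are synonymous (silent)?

Codon 1: AUG (Met) → AGG (Arg) — missense.
Codon 3: UCU (Ser) → UCG (Ser) — synonymous.
Codon 4: UUG (Leu) → UUU (Phe) — missense.
Codon 5: UGU (Cys) → UGC (Cys) — synonymous.
Codon 6: GCA (Ala) → ACA (Thr) — missense.
Codon 7: UCG (Ser) → UCA (Ser) — synonymous.
Codon 8: CCA (Pro) → CCG (Pro) — synonymous.
Synonymous: 4 of 7.

4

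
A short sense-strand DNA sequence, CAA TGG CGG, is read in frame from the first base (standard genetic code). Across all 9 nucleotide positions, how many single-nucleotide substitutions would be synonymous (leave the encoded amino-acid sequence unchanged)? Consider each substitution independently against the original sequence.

Codon 1 (CAA, Gln): 1 synonymous substitution.
Codon 2 (TGG, Trp): 0 synonymous substitutions.
Codon 3 (CGG, Arg): 4 synonymous substitutions.
Total: 1 + 0 + 4 = 5.

5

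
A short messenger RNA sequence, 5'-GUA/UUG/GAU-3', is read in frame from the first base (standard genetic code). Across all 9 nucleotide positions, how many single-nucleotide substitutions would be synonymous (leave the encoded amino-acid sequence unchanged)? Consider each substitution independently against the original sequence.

Codon 1 (GUA, Val): 3 synonymous substitutions.
Codon 2 (UUG, Leu): 2 synonymous substitutions.
Codon 3 (GAU, Asp): 1 synonymous substitution.
Total: 3 + 2 + 1 = 6.

6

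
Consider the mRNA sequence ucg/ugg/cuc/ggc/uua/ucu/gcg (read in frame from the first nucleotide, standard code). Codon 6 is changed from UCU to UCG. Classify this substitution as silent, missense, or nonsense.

Position 18 falls in codon 6: UCU → Ser.
After the substitution the codon is UCG → Ser.
Both encode Ser, so the change is synonymous.

silent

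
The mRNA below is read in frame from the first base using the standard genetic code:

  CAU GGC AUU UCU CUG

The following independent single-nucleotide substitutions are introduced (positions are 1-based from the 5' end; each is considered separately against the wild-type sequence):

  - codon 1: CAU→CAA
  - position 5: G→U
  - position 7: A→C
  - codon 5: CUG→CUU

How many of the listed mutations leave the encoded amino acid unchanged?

Codon 1: CAU (His) → CAA (Gln) — missense.
Codon 2: GGC (Gly) → GUC (Val) — missense.
Codon 3: AUU (Ile) → CUU (Leu) — missense.
Codon 5: CUG (Leu) → CUU (Leu) — synonymous.
Synonymous: 1 of 4.

1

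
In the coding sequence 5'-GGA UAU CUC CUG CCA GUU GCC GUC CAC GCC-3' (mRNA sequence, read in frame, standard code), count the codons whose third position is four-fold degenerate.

8

Codon 1 GGA (Gly): third position 4-fold.
Codon 2 UAU (Tyr): third position 2-fold.
Codon 3 CUC (Leu): third position 4-fold.
Codon 4 CUG (Leu): third position 4-fold.
Codon 5 CCA (Pro): third position 4-fold.
Codon 6 GUU (Val): third position 4-fold.
Codon 7 GCC (Ala): third position 4-fold.
Codon 8 GUC (Val): third position 4-fold.
Codon 9 CAC (His): third position 2-fold.
Codon 10 GCC (Ala): third position 4-fold.
Four-fold degenerate third positions: 8.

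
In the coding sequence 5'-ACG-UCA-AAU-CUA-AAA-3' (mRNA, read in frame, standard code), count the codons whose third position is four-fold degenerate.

3

Codon 1 ACG (Thr): third position 4-fold.
Codon 2 UCA (Ser): third position 4-fold.
Codon 3 AAU (Asn): third position 2-fold.
Codon 4 CUA (Leu): third position 4-fold.
Codon 5 AAA (Lys): third position 2-fold.
Four-fold degenerate third positions: 3.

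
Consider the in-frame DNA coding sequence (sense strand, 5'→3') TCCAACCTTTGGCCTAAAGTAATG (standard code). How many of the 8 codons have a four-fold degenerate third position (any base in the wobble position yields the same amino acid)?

4

Codon 1 TCC (Ser): third position 4-fold.
Codon 2 AAC (Asn): third position 2-fold.
Codon 3 CTT (Leu): third position 4-fold.
Codon 4 TGG (Trp): third position 1-fold.
Codon 5 CCT (Pro): third position 4-fold.
Codon 6 AAA (Lys): third position 2-fold.
Codon 7 GTA (Val): third position 4-fold.
Codon 8 ATG (Met): third position 1-fold.
Four-fold degenerate third positions: 4.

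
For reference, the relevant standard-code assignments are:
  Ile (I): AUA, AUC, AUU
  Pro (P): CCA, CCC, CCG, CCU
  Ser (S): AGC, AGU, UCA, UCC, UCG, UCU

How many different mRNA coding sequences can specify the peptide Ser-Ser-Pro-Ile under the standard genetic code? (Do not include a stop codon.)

432

Ser: 6 codons.
Ser: 6 codons.
Pro: 4 codons.
Ile: 3 codons.
6 × 6 × 4 × 3 = 432.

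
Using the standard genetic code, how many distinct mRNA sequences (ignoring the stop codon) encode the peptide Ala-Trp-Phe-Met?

8

Ala: 4 codons.
Trp: 1 codon.
Phe: 2 codons.
Met: 1 codon.
4 × 1 × 2 × 1 = 8.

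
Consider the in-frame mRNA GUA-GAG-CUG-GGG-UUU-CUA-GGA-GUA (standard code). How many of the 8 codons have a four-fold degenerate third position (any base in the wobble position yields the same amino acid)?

Codon 1 GUA (Val): third position 4-fold.
Codon 2 GAG (Glu): third position 2-fold.
Codon 3 CUG (Leu): third position 4-fold.
Codon 4 GGG (Gly): third position 4-fold.
Codon 5 UUU (Phe): third position 2-fold.
Codon 6 CUA (Leu): third position 4-fold.
Codon 7 GGA (Gly): third position 4-fold.
Codon 8 GUA (Val): third position 4-fold.
Four-fold degenerate third positions: 6.

6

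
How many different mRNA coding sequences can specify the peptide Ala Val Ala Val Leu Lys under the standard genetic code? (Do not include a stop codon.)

3072

Ala: 4 codons.
Val: 4 codons.
Ala: 4 codons.
Val: 4 codons.
Leu: 6 codons.
Lys: 2 codons.
4 × 4 × 4 × 4 × 6 × 2 = 3072.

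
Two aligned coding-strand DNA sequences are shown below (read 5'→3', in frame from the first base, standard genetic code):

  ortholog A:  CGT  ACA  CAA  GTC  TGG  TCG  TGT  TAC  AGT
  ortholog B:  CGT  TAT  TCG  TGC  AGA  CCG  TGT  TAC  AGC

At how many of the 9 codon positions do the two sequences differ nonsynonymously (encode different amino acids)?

5

Codon 1: CGT Arg / CGT Arg — identical.
Codon 2: ACA Thr / TAT Tyr — nonsynonymous.
Codon 3: CAA Gln / TCG Ser — nonsynonymous.
Codon 4: GTC Val / TGC Cys — nonsynonymous.
Codon 5: TGG Trp / AGA Arg — nonsynonymous.
Codon 6: TCG Ser / CCG Pro — nonsynonymous.
Codon 7: TGT Cys / TGT Cys — identical.
Codon 8: TAC Tyr / TAC Tyr — identical.
Codon 9: AGT Ser / AGC Ser — synonymous.
Nonsynonymous differences: 5.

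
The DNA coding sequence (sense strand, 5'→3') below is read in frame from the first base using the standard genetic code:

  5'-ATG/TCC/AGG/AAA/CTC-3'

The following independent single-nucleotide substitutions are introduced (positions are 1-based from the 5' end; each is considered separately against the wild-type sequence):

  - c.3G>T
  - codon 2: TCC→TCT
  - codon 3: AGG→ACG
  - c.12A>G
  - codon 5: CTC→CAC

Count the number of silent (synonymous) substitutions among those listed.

Codon 1: ATG (Met) → ATT (Ile) — missense.
Codon 2: TCC (Ser) → TCT (Ser) — synonymous.
Codon 3: AGG (Arg) → ACG (Thr) — missense.
Codon 4: AAA (Lys) → AAG (Lys) — synonymous.
Codon 5: CTC (Leu) → CAC (His) — missense.
Synonymous: 2 of 5.

2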